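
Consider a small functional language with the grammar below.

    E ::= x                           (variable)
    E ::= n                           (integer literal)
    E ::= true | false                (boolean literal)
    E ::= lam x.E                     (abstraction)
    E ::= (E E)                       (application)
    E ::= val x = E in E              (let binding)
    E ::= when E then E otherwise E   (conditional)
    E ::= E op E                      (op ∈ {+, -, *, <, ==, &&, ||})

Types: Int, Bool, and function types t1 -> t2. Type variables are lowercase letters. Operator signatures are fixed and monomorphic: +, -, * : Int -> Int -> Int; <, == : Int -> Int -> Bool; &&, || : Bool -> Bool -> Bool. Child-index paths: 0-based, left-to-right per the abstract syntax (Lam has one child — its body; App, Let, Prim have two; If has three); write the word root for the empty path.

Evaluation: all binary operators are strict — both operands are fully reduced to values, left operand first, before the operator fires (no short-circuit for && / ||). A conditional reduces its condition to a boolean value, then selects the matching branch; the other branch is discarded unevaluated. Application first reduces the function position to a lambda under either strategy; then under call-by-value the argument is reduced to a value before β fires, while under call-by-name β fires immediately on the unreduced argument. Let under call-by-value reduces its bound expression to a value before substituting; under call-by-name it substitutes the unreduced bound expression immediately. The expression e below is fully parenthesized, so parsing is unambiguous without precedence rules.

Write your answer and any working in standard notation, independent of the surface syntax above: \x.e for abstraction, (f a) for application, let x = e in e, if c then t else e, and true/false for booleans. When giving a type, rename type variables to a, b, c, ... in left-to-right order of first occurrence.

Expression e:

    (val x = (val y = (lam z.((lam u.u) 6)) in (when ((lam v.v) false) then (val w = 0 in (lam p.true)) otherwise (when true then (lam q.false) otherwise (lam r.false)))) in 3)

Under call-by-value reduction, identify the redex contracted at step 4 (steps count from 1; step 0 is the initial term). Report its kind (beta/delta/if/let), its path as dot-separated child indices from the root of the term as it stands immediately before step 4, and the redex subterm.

Working:
step 0: (let x = (let y = (\z.((\u.u) 6)) in (if ((\v.v) false) then (let w = 0 in (\p.true)) else (if true then (\q.false) else (\r.false)))) in 3)
step 1: [let@0] (let x = (if ((\v.v) false) then (let w = 0 in (\p.true)) else (if true then (\q.false) else (\r.false))) in 3)
step 2: [beta@0.0] (let x = (if false then (let w = 0 in (\p.true)) else (if true then (\q.false) else (\r.false))) in 3)
step 3: [if@0] (let x = (if true then (\q.false) else (\r.false)) in 3)
step 4: [if@0] (let x = (\q.false) in 3)

Answer: if at 0 : (if true then (\q.false) else (\r.false))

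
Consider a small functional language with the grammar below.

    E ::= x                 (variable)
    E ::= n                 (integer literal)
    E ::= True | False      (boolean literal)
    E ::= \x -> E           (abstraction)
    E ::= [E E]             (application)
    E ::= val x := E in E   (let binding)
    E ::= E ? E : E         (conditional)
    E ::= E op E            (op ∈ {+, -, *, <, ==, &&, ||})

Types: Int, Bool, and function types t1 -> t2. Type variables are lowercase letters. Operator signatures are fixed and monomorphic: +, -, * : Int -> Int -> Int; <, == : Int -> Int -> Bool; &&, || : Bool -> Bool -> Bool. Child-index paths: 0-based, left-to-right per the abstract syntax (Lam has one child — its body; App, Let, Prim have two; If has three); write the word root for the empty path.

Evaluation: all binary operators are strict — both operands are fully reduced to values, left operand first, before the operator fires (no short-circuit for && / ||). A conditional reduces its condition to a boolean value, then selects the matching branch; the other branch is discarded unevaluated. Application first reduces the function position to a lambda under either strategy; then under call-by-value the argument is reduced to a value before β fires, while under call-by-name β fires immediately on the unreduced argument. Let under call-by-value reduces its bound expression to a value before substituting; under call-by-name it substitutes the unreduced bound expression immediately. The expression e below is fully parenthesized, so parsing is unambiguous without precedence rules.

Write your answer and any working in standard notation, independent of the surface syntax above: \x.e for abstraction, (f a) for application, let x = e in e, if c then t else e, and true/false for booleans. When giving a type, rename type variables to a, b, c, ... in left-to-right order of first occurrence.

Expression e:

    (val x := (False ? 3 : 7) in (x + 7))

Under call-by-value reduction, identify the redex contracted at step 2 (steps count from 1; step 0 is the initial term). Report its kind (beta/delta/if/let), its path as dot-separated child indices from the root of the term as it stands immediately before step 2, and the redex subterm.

Answer: let at root : (let x = 7 in (x + 7))

Derivation:
step 0: (let x = (if false then 3 else 7) in (x + 7))
step 1: [if@0] (let x = 7 in (x + 7))
step 2: [let@root] (7 + 7)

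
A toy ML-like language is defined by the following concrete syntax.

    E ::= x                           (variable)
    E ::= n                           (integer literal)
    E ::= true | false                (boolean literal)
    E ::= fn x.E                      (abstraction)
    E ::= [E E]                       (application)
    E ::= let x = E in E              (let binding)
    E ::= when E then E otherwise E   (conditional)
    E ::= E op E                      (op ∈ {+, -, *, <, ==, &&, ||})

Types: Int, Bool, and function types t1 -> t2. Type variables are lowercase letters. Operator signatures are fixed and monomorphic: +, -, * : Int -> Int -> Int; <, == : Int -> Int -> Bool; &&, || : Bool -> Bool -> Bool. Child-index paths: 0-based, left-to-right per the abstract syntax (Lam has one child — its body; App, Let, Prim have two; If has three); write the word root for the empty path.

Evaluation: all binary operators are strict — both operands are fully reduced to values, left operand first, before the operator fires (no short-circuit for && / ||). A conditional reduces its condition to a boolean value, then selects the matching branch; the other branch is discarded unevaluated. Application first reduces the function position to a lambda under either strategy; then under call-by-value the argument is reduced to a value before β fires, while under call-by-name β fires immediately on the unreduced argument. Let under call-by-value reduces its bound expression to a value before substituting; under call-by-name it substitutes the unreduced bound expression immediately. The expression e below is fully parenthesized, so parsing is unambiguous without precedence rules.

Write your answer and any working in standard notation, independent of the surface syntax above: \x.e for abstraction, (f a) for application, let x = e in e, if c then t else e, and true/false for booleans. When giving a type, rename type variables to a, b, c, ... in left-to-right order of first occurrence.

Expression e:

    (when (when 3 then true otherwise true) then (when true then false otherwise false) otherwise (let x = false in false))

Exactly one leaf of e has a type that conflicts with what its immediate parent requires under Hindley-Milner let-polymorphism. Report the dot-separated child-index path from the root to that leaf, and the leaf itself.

Derivation:
  unify Int ~ Bool
  FAIL: mismatch Int ~ Bool

Answer: 0.0 : 3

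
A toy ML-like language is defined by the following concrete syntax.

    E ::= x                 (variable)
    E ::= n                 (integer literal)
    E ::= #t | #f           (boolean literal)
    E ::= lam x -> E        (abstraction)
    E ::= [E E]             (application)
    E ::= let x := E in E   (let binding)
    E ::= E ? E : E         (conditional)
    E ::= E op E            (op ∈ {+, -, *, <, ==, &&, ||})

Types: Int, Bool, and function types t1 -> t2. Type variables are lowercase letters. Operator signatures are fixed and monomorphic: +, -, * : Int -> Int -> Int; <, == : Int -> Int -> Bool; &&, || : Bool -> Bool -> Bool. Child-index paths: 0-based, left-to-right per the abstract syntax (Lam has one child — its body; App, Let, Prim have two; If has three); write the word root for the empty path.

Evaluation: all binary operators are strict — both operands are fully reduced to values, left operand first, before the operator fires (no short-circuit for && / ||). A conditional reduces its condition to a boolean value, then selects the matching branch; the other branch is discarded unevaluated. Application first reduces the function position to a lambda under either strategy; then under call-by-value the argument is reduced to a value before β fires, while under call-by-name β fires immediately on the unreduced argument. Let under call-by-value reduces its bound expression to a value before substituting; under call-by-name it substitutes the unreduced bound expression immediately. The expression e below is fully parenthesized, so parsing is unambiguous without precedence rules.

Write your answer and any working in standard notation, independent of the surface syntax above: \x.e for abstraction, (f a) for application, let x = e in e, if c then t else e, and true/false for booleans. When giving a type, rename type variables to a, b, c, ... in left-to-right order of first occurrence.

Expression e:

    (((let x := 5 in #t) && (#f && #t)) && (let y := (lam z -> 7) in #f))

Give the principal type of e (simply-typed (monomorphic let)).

Answer: Bool

Trace:
let x : Int
  unify Bool ~ Bool
  unify Bool ~ Bool
  unify Bool ~ Bool
  unify Bool ~ Bool
  unify Bool ~ Bool
\z._ : a -> Int
let y : a -> Int
  unify Bool ~ Bool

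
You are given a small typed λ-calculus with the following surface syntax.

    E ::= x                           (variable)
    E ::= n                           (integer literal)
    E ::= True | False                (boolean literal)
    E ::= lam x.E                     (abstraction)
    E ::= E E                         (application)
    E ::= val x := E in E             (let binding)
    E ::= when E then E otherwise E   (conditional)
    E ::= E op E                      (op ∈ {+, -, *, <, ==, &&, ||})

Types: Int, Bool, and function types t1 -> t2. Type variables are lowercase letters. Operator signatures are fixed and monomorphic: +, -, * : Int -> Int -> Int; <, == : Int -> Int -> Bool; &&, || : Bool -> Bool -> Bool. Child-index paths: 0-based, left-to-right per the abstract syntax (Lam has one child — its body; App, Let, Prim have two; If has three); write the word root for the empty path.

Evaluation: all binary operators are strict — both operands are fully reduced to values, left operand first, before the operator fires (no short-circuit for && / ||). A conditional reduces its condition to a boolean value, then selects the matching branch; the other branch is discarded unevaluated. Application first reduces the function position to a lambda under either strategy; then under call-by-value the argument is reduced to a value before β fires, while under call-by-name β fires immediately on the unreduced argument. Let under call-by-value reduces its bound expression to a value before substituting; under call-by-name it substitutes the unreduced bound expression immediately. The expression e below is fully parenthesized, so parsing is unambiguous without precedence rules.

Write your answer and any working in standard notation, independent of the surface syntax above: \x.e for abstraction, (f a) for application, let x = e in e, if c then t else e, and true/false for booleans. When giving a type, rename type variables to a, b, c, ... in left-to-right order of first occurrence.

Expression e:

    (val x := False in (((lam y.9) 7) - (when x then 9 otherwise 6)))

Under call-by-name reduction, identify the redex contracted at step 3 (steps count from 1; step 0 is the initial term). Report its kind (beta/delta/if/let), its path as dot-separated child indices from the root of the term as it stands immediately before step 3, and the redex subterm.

Answer: if at 1 : (if false then 9 else 6)

Derivation:
step 0: (let x = false in (((\y.9) 7) - (if x then 9 else 6)))
step 1: [let@root] (((\y.9) 7) - (if false then 9 else 6))
step 2: [beta@0] (9 - (if false then 9 else 6))
step 3: [if@1] (9 - 6)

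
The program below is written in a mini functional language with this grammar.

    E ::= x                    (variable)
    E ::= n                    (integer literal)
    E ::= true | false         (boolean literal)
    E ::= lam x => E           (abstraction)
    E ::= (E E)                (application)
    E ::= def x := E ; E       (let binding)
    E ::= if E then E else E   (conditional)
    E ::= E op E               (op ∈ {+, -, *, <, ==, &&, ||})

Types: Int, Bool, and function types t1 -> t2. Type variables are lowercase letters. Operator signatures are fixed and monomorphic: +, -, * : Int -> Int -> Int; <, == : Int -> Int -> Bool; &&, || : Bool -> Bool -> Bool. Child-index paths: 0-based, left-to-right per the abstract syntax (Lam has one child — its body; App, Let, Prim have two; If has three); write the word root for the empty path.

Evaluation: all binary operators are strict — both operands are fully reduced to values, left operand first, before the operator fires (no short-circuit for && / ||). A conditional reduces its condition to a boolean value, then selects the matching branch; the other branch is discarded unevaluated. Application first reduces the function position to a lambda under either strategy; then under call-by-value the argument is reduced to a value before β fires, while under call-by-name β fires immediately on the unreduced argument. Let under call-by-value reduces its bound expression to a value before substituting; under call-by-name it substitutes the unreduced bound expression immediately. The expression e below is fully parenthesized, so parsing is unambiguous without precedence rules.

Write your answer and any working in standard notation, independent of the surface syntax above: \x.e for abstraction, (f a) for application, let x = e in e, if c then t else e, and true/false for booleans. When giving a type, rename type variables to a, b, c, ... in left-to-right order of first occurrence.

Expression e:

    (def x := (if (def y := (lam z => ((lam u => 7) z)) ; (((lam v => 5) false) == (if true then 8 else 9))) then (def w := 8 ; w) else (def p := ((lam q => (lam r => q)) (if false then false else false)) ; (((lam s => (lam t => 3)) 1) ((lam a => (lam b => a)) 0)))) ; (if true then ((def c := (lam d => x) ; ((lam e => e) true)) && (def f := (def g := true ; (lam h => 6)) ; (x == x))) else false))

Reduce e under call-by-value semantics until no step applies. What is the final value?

Answer: true

Trace:
step 0: (let x = (if (let y = (\z.((\u.7) z)) in (((\v.5) false) == (if true then 8 else 9))) then (let w = 8 in w) else (let p = ((\q.(\r.q)) (if false then false else false)) in (((\s.(\t.3)) 1) ((\a.(\b.a)) 0)))) in (if true then ((let c = (\d.x) in ((\e.e) true)) && (let f = (let g = true in (\h.6)) in (x == x))) else false))
step 1: [let@0.0] (let x = (if (((\v.5) false) == (if true then 8 else 9)) then (let w = 8 in w) else (let p = ((\q.(\r.q)) (if false then false else false)) in (((\s.(\t.3)) 1) ((\a.(\b.a)) 0)))) in (if true then ((let c = (\d.x) in ((\e.e) true)) && (let f = (let g = true in (\h.6)) in (x == x))) else false))
step 2: [beta@0.0.0] (let x = (if (5 == (if true then 8 else 9)) then (let w = 8 in w) else (let p = ((\q.(\r.q)) (if false then false else false)) in (((\s.(\t.3)) 1) ((\a.(\b.a)) 0)))) in (if true then ((let c = (\d.x) in ((\e.e) true)) && (let f = (let g = true in (\h.6)) in (x == x))) else false))
step 3: [if@0.0.1] (let x = (if (5 == 8) then (let w = 8 in w) else (let p = ((\q.(\r.q)) (if false then false else false)) in (((\s.(\t.3)) 1) ((\a.(\b.a)) 0)))) in (if true then ((let c = (\d.x) in ((\e.e) true)) && (let f = (let g = true in (\h.6)) in (x == x))) else false))
step 4: [delta@0.0] (let x = (if false then (let w = 8 in w) else (let p = ((\q.(\r.q)) (if false then false else false)) in (((\s.(\t.3)) 1) ((\a.(\b.a)) 0)))) in (if true then ((let c = (\d.x) in ((\e.e) true)) && (let f = (let g = true in (\h.6)) in (x == x))) else false))
step 5: [if@0] (let x = (let p = ((\q.(\r.q)) (if false then false else false)) in (((\s.(\t.3)) 1) ((\a.(\b.a)) 0))) in (if true then ((let c = (\d.x) in ((\e.e) true)) && (let f = (let g = true in (\h.6)) in (x == x))) else false))
step 6: [if@0.0.1] (let x = (let p = ((\q.(\r.q)) false) in (((\s.(\t.3)) 1) ((\a.(\b.a)) 0))) in (if true then ((let c = (\d.x) in ((\e.e) true)) && (let f = (let g = true in (\h.6)) in (x == x))) else false))
step 7: [beta@0.0] (let x = (let p = (\r.false) in (((\s.(\t.3)) 1) ((\a.(\b.a)) 0))) in (if true then ((let c = (\d.x) in ((\e.e) true)) && (let f = (let g = true in (\h.6)) in (x == x))) else false))
step 8: [let@0] (let x = (((\s.(\t.3)) 1) ((\a.(\b.a)) 0)) in (if true then ((let c = (\d.x) in ((\e.e) true)) && (let f = (let g = true in (\h.6)) in (x == x))) else false))
step 9: [beta@0.0] (let x = ((\t.3) ((\a.(\b.a)) 0)) in (if true then ((let c = (\d.x) in ((\e.e) true)) && (let f = (let g = true in (\h.6)) in (x == x))) else false))
step 10: [beta@0.1] (let x = ((\t.3) (\b.0)) in (if true then ((let c = (\d.x) in ((\e.e) true)) && (let f = (let g = true in (\h.6)) in (x == x))) else false))
step 11: [beta@0] (let x = 3 in (if true then ((let c = (\d.x) in ((\e.e) true)) && (let f = (let g = true in (\h.6)) in (x == x))) else false))
step 12: [let@root] (if true then ((let c = (\d.3) in ((\e.e) true)) && (let f = (let g = true in (\h.6)) in (3 == 3))) else false)
step 13: [if@root] ((let c = (\d.3) in ((\e.e) true)) && (let f = (let g = true in (\h.6)) in (3 == 3)))
step 14: [let@0] (((\e.e) true) && (let f = (let g = true in (\h.6)) in (3 == 3)))
step 15: [beta@0] (true && (let f = (let g = true in (\h.6)) in (3 == 3)))
step 16: [let@1.0] (true && (let f = (\h.6) in (3 == 3)))
step 17: [let@1] (true && (3 == 3))
step 18: [delta@1] (true && true)
step 19: [delta@root] true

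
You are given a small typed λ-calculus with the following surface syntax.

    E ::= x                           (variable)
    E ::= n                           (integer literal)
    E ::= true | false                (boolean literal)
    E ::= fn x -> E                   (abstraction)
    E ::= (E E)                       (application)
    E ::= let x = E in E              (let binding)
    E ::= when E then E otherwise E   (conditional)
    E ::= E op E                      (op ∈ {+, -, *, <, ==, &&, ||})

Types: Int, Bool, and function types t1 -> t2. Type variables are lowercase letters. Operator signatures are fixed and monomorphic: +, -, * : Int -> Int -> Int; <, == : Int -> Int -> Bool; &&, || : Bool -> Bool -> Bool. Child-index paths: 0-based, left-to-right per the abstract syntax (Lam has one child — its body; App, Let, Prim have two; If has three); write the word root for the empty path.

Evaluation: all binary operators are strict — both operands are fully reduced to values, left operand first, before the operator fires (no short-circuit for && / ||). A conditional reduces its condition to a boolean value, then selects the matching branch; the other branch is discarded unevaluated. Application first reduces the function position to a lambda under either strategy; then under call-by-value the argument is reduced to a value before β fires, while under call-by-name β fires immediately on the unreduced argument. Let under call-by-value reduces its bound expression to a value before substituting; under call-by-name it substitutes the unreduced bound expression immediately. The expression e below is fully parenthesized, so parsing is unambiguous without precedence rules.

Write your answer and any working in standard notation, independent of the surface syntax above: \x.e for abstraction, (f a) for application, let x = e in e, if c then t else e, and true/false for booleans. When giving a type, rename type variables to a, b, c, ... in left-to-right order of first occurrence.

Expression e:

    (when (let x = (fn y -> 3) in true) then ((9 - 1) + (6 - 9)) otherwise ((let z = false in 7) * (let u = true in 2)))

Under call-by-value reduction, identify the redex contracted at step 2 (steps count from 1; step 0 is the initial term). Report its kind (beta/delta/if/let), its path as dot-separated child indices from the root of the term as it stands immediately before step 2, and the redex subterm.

Trace:
step 0: (if (let x = (\y.3) in true) then ((9 - 1) + (6 - 9)) else ((let z = false in 7) * (let u = true in 2)))
step 1: [let@0] (if true then ((9 - 1) + (6 - 9)) else ((let z = false in 7) * (let u = true in 2)))
step 2: [if@root] ((9 - 1) + (6 - 9))

Answer: if at root : (if true then ((9 - 1) + (6 - 9)) else ((let z = false in 7) * (let u = true in 2)))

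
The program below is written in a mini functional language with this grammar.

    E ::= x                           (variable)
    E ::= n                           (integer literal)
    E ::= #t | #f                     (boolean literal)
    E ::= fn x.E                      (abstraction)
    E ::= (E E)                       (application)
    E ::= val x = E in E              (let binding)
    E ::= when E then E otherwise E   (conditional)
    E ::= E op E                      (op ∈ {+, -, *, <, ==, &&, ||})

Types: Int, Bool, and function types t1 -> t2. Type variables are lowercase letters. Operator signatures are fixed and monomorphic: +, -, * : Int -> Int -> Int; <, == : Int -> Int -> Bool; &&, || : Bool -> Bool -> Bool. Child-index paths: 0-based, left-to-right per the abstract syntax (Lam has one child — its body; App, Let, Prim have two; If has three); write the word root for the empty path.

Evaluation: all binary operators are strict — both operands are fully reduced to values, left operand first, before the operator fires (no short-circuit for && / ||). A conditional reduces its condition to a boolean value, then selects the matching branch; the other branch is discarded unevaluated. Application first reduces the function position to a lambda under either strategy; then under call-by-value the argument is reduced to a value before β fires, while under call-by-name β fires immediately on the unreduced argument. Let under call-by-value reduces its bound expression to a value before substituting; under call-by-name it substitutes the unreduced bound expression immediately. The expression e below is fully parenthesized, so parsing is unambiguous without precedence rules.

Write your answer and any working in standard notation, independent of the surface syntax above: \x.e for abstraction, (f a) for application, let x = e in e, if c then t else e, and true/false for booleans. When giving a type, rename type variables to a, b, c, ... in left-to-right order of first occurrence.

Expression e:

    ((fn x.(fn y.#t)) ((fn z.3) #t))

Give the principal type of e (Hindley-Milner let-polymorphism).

Trace:
\y._ : b -> Bool
\x._ : a -> b -> Bool
\z._ : c -> Int
  unify c -> Int ~ Bool -> d
  unify c ~ Bool
  unify Int ~ d
_ _ : Int
  unify a -> b -> Bool ~ Int -> e
  unify a ~ Int
  unify b -> Bool ~ e
_ _ : b -> Bool

Answer: a -> Bool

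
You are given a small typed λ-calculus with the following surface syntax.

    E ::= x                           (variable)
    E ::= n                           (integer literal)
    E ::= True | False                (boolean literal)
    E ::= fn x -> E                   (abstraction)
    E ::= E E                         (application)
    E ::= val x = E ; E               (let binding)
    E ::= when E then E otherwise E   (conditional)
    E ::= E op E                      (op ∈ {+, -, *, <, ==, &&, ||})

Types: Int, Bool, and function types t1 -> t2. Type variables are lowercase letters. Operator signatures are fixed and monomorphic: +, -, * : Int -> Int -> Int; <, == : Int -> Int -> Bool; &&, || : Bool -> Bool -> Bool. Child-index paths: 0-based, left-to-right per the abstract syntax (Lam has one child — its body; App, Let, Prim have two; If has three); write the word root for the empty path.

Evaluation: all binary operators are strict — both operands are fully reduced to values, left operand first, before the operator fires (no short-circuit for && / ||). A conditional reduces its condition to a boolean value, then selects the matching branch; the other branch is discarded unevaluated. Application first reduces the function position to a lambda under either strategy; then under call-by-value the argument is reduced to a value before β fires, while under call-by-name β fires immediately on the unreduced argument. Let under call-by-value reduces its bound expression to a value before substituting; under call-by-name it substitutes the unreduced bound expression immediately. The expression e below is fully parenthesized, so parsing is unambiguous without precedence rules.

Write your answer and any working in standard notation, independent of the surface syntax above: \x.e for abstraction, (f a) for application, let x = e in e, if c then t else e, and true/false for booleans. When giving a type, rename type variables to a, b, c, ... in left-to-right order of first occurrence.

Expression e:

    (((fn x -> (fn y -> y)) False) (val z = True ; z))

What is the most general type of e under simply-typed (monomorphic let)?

Answer: Bool

Trace:
y : b
\y._ : b -> b
\x._ : a -> b -> b
  unify a -> b -> b ~ Bool -> c
  unify a ~ Bool
  unify b -> b ~ c
_ _ : b -> b
let z : Bool
z : Bool
  unify b -> b ~ Bool -> d
  unify b ~ Bool
  unify Bool ~ d
_ _ : Bool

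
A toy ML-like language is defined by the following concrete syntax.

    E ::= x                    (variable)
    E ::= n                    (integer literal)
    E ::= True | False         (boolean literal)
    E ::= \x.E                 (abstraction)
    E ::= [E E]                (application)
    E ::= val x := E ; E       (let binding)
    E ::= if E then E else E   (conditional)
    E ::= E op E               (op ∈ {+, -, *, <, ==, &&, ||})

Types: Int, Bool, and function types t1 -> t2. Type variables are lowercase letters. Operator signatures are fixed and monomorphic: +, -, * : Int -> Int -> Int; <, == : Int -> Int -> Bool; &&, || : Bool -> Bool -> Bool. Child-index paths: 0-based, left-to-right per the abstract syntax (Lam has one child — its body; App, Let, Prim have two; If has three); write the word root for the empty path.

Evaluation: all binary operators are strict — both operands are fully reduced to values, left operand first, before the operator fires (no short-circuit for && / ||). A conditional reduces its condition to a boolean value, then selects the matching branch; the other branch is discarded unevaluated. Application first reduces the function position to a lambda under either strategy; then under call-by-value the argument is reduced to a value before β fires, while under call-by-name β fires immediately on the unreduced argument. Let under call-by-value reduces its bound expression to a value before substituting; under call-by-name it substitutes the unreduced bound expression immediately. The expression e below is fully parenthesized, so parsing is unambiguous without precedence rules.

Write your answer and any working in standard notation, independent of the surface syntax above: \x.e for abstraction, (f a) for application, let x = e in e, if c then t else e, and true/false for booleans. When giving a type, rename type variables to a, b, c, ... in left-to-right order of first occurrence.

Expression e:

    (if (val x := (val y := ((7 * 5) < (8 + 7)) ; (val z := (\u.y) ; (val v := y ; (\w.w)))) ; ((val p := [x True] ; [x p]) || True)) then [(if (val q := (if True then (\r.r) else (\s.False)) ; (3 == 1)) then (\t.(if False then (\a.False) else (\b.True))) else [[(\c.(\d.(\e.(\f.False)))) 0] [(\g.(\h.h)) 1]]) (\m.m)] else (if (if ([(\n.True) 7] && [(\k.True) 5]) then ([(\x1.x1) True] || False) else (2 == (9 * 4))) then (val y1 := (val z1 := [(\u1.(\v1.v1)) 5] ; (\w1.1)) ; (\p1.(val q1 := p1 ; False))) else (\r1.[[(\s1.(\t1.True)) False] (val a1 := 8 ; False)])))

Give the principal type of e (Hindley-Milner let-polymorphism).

Derivation:
  unify Int ~ Int
  unify Int ~ Int
  unify Int ~ Int
  unify Int ~ Int
  unify Int ~ Int
  unify Int ~ Int
let y : Bool
y : Bool
\u._ : a -> Bool
let z : forall. a -> Bool
y : Bool
let v : Bool
w : b
\w._ : b -> b
let x : forall. b -> b
x : c -> c
  unify c -> c ~ Bool -> d
  unify c ~ Bool
  unify Bool ~ d
_ _ : Bool
let p : Bool
x : e -> e
p : Bool
  unify e -> e ~ Bool -> f
  unify e ~ Bool
  unify Bool ~ f
_ _ : Bool
  unify Bool ~ Bool
  unify Bool ~ Bool
  unify Bool ~ Bool
  unify Bool ~ Bool
r : g
\r._ : g -> g
\s._ : h -> Bool
  unify g -> g ~ h -> Bool
  unify g ~ h
  unify h ~ Bool
let q : Bool -> Bool
  unify Int ~ Int
  unify Int ~ Int
  unify Bool ~ Bool
  unify Bool ~ Bool
\a._ : j -> Bool
\b._ : k -> Bool
  unify j -> Bool ~ k -> Bool
  unify j ~ k
  unify Bool ~ Bool
\t._ : i -> k -> Bool
\f._ : o -> Bool
\e._ : n -> o -> Bool
\d._ : m -> n -> o -> Bool
\c._ : l -> m -> n -> o -> Bool
  unify l -> m -> n -> o -> Bool ~ Int -> p
  unify l ~ Int
  unify m -> n -> o -> Bool ~ p
_ _ : m -> n -> o -> Bool
h : r
\h._ : r -> r
\g._ : q -> r -> r
  unify q -> r -> r ~ Int -> s
  unify q ~ Int
  unify r -> r ~ s
_ _ : r -> r
  unify m -> n -> o -> Bool ~ (r -> r) -> t
  unify m ~ r -> r
  unify n -> o -> Bool ~ t
_ _ : n -> o -> Bool
  unify i -> k -> Bool ~ n -> o -> Bool
  unify i ~ n
  unify k -> Bool ~ o -> Bool
  unify k ~ o
  unify Bool ~ Bool
m : u
\m._ : u -> u
  unify n -> o -> Bool ~ (u -> u) -> v
  unify n ~ u -> u
  unify o -> Bool ~ v
_ _ : o -> Bool
\n._ : w -> Bool
  unify w -> Bool ~ Int -> x
  unify w ~ Int
  unify Bool ~ x
_ _ : Bool
  unify Bool ~ Bool
\k._ : y -> Bool
  unify y -> Bool ~ Int -> z
  unify y ~ Int
  unify Bool ~ z
_ _ : Bool
  unify Bool ~ Bool
  unify Bool ~ Bool
x1 : t26
\x1._ : t26 -> t26
  unify t26 -> t26 ~ Bool -> t27
  unify t26 ~ Bool
  unify Bool ~ t27
_ _ : Bool
  unify Bool ~ Bool
  unify Bool ~ Bool
  unify Int ~ Int
  unify Int ~ Int
  unify Int ~ Int
  unify Int ~ Int
  unify Bool ~ Bool
  unify Bool ~ Bool
v1 : t29
\v1._ : t29 -> t29
\u1._ : t28 -> t29 -> t29
  unify t28 -> t29 -> t29 ~ Int -> t30
  unify t28 ~ Int
  unify t29 -> t29 ~ t30
_ _ : t29 -> t29
let z1 : forall. t29 -> t29
\w1._ : t31 -> Int
let y1 : forall. t31 -> Int
p1 : t32
let q1 : t32
\p1._ : t32 -> Bool
\t1._ : t35 -> Bool
\s1._ : t34 -> t35 -> Bool
  unify t34 -> t35 -> Bool ~ Bool -> t36
  unify t34 ~ Bool
  unify t35 -> Bool ~ t36
_ _ : t35 -> Bool
let a1 : Int
  unify t35 -> Bool ~ Bool -> t37
  unify t35 ~ Bool
  unify Bool ~ t37
_ _ : Bool
\r1._ : t33 -> Bool
  unify t32 -> Bool ~ t33 -> Bool
  unify t32 ~ t33
  unify Bool ~ Bool
  unify o -> Bool ~ t33 -> Bool
  unify o ~ t33
  unify Bool ~ Bool

Answer: a -> Bool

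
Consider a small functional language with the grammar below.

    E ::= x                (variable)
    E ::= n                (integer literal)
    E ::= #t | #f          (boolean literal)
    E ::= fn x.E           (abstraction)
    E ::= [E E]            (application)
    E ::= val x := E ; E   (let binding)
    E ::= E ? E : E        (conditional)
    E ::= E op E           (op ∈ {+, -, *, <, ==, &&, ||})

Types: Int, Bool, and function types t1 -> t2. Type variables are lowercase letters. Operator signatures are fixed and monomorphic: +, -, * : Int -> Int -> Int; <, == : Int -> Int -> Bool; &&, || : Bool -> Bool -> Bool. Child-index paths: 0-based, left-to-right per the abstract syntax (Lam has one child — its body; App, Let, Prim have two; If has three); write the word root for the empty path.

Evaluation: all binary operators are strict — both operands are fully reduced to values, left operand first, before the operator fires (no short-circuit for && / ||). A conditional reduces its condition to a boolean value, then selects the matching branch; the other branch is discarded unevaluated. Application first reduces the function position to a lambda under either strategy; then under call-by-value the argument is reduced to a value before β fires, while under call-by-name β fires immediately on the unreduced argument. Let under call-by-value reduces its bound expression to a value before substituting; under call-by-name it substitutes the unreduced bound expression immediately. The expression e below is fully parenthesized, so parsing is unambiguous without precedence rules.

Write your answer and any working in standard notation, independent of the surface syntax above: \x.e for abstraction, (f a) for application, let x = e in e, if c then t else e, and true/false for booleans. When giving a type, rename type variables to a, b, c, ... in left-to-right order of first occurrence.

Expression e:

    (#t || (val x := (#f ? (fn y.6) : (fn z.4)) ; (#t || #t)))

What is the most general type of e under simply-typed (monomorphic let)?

Trace:
  unify Bool ~ Bool
  unify Bool ~ Bool
\y._ : a -> Int
\z._ : b -> Int
  unify a -> Int ~ b -> Int
  unify a ~ b
  unify Int ~ Int
let x : b -> Int
  unify Bool ~ Bool
  unify Bool ~ Bool
  unify Bool ~ Bool

Answer: Bool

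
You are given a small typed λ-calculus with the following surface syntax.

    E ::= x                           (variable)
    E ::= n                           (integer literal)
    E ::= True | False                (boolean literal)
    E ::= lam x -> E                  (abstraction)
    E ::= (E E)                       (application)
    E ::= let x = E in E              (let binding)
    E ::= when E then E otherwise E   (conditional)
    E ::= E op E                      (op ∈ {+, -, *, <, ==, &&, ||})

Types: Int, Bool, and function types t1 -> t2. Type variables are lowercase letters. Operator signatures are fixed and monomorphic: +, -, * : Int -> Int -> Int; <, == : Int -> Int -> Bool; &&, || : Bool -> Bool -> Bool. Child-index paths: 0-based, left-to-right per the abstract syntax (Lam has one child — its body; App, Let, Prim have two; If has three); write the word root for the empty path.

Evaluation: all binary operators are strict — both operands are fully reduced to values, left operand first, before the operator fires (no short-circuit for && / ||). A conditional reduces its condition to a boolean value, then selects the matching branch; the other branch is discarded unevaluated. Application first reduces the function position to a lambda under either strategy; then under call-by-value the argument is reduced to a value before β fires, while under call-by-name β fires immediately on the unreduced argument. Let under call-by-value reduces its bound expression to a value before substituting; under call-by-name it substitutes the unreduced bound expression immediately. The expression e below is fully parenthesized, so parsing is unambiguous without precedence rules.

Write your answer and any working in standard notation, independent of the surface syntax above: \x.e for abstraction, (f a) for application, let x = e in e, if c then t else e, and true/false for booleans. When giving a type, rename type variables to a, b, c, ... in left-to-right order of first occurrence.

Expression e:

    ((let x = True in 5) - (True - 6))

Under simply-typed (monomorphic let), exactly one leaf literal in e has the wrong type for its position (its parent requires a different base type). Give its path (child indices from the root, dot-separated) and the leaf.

Trace:
let x : Bool
  unify Int ~ Int
  unify Bool ~ Int
  FAIL: mismatch Bool ~ Int

Answer: 1.0 : true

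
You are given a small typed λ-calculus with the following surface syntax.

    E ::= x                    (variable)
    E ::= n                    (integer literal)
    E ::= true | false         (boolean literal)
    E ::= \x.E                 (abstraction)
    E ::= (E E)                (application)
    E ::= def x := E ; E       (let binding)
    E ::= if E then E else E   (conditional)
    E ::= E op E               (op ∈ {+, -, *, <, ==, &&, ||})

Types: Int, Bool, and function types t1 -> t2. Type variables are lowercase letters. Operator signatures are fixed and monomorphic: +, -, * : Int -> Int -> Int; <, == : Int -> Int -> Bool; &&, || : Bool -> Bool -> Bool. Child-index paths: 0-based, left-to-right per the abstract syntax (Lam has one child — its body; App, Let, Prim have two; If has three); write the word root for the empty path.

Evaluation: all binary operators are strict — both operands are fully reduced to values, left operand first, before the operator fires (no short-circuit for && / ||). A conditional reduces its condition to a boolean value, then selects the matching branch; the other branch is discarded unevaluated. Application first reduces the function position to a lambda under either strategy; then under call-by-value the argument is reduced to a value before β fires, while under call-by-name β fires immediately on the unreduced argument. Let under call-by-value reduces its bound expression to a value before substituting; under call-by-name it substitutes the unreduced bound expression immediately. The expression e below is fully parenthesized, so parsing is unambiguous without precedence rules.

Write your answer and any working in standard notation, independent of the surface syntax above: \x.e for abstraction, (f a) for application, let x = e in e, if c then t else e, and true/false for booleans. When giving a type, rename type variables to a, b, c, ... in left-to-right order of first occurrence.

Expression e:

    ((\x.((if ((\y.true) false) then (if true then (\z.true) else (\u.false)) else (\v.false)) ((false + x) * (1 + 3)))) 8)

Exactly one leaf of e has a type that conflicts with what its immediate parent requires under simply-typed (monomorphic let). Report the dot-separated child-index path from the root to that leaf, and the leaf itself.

Answer: 0.0.1.0.0 : false

Trace:
\y._ : b -> Bool
  unify b -> Bool ~ Bool -> c
  unify b ~ Bool
  unify Bool ~ c
_ _ : Bool
  unify Bool ~ Bool
  unify Bool ~ Bool
\z._ : d -> Bool
\u._ : e -> Bool
  unify d -> Bool ~ e -> Bool
  unify d ~ e
  unify Bool ~ Bool
\v._ : f -> Bool
  unify e -> Bool ~ f -> Bool
  unify e ~ f
  unify Bool ~ Bool
  unify Bool ~ Int
  FAIL: mismatch Bool ~ Int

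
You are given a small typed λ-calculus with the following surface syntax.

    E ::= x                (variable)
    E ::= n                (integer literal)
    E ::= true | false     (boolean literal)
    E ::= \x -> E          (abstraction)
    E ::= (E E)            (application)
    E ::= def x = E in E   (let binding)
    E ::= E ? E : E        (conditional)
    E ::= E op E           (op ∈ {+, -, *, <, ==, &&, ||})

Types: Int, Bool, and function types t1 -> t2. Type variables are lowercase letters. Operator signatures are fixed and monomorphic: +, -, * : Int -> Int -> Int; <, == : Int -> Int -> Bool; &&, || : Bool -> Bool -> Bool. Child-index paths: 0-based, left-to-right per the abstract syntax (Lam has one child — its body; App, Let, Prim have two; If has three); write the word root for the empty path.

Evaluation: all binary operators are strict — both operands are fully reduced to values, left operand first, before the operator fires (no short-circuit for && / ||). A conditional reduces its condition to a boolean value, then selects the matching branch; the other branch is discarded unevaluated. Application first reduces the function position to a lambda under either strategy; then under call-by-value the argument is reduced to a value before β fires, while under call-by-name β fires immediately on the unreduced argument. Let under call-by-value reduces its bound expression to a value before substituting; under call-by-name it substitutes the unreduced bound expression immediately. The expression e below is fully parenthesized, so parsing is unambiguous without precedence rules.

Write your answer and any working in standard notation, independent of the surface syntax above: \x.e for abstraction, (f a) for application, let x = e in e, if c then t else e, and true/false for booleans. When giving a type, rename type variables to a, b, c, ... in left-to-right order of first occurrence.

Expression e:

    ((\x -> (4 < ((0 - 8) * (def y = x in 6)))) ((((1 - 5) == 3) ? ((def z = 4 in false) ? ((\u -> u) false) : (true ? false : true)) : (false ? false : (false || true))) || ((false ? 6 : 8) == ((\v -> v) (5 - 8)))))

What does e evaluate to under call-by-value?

Answer: false

Trace:
step 0: ((\x.(4 < ((0 - 8) * (let y = x in 6)))) ((if ((1 - 5) == 3) then (if (let z = 4 in false) then ((\u.u) false) else (if true then false else true)) else (if false then false else (false || true))) || ((if false then 6 else 8) == ((\v.v) (5 - 8)))))
step 1: [delta@1.0.0.0] ((\x.(4 < ((0 - 8) * (let y = x in 6)))) ((if (-4 == 3) then (if (let z = 4 in false) then ((\u.u) false) else (if true then false else true)) else (if false then false else (false || true))) || ((if false then 6 else 8) == ((\v.v) (5 - 8)))))
step 2: [delta@1.0.0] ((\x.(4 < ((0 - 8) * (let y = x in 6)))) ((if false then (if (let z = 4 in false) then ((\u.u) false) else (if true then false else true)) else (if false then false else (false || true))) || ((if false then 6 else 8) == ((\v.v) (5 - 8)))))
step 3: [if@1.0] ((\x.(4 < ((0 - 8) * (let y = x in 6)))) ((if false then false else (false || true)) || ((if false then 6 else 8) == ((\v.v) (5 - 8)))))
step 4: [if@1.0] ((\x.(4 < ((0 - 8) * (let y = x in 6)))) ((false || true) || ((if false then 6 else 8) == ((\v.v) (5 - 8)))))
step 5: [delta@1.0] ((\x.(4 < ((0 - 8) * (let y = x in 6)))) (true || ((if false then 6 else 8) == ((\v.v) (5 - 8)))))
step 6: [if@1.1.0] ((\x.(4 < ((0 - 8) * (let y = x in 6)))) (true || (8 == ((\v.v) (5 - 8)))))
step 7: [delta@1.1.1.1] ((\x.(4 < ((0 - 8) * (let y = x in 6)))) (true || (8 == ((\v.v) -3))))
step 8: [beta@1.1.1] ((\x.(4 < ((0 - 8) * (let y = x in 6)))) (true || (8 == -3)))
step 9: [delta@1.1] ((\x.(4 < ((0 - 8) * (let y = x in 6)))) (true || false))
step 10: [delta@1] ((\x.(4 < ((0 - 8) * (let y = x in 6)))) true)
step 11: [beta@root] (4 < ((0 - 8) * (let y = true in 6)))
step 12: [delta@1.0] (4 < (-8 * (let y = true in 6)))
step 13: [let@1.1] (4 < (-8 * 6))
step 14: [delta@1] (4 < -48)
step 15: [delta@root] false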